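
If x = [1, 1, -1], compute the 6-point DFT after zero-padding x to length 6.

Original 3-point DFT: [1, 1.0000-1.7321i, 1.0000+1.7321i]
Zero-padded 6-point DFT provides frequency interpolation.

DFT_6([x, 0, ...]) = [1, 2, 1.0000-1.7321i, -1, 1.0000+1.7321i, 2]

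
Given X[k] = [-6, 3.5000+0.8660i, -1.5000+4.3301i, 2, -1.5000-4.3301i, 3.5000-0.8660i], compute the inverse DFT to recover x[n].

x[n] = (1/6) Σ(k=0 to 5) X[k] · e^(2πikn/6)

Computing each x[n]:
x[0] = 0
x[1] = -2
x[2] = 0
x[3] = -3
x[4] = -2
x[5] = 1

x = [0, -2, 0, -3, -2, 1]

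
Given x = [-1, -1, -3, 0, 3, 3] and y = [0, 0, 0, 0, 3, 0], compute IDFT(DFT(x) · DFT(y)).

(x ⊛ y)[n] = Σ(m=0 to 5) x[m] · y[(n-m) mod 6]

Computing each output sample:
(x ⊛ y)[0] = -9
(x ⊛ y)[1] = 0
(x ⊛ y)[2] = 9
(x ⊛ y)[3] = 9
(x ⊛ y)[4] = -3
(x ⊛ y)[5] = -3

x ⊛ y = [-9, 0, 9, 9, -3, -3]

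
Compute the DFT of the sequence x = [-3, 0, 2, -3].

X[k] = Σ(n=0 to 3) x[n] · ω_4^(nk)
where ω_4 = e^(-2πi/4)

Computing each X[k]:
X[0] = -4
X[1] = -5-3i
X[2] = 2
X[3] = -5+3i

X = [-4, -5-3i, 2, -5+3i]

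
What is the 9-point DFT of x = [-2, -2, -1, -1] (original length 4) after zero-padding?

Original 4-point DFT: [-6, -1+1i, 0, -1-1i]
Zero-padded 9-point DFT provides frequency interpolation.

DFT_9([x, 0, ...]) = [-6, -3.2057+3.1364i, -0.9076+1.4456i, -1.5000+0.8660i, -0.3867+0.9073i, -0.3867-0.9073i, -1.5000-0.8660i, -0.9076-1.4456i, -3.2057-3.1364i]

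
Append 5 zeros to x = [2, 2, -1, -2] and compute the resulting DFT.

Original 4-point DFT: [1, 3-4i, 1, 3+4i]
Zero-padded 9-point DFT provides frequency interpolation.

DFT_9([x, 0, ...]) = [1, 4.3584+1.4313i, 4.2870-3.3596i, -0.5000-2.5981i, 0.3546+0.4052i, 0.3546-0.4052i, -0.5000+2.5981i, 4.2870+3.3596i, 4.3584-1.4313i]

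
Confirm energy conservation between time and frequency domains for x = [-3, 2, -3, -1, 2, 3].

Time domain:
Σ|x[n]|² = |-3|² + |2|² + |-3|² + |-1|² + |2|² + |3|² = 36.0000

Frequency domain:
(1/6)Σ|X[k]|² = (1/6)(|0|² + |1.0000+5.1962i|² + |-6.0000-3.4641i|² + |-8|² + |-6.0000+3.4641i|² + |1.0000-5.1962i|²) = (1/6)·216.0000 = 36.0000

Both sides agree, confirming Parseval's theorem.

Σ|x[n]|² = (1/N)Σ|X[k]|² = 36.0000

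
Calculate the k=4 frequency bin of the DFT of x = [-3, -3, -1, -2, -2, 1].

X[4] = Σ(n=0 to 5) x[n] · ω_6^(4n) where ω_6 = e^(-2πi/6)
= (-3)·ω_6^0 + (-3)·ω_6^4 + (-1)·ω_6^8 + (-2)·ω_6^12 + (-2)·ω_6^16 + (1)·ω_6^20

X[4] = -2.5000-4.3301i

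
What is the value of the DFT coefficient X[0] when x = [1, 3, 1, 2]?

X[0] = Σ(n=0 to 3) x[n] · ω_4^0 = Σ x[n]
= (1) + (3) + (1) + (2)

X[0] = 7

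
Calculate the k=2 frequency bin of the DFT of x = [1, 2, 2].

X[2] = Σ(n=0 to 2) x[n] · ω_3^(2n) where ω_3 = e^(-2πi/3)
= (1)·ω_3^0 + (2)·ω_3^2 + (2)·ω_3^4

X[2] = -1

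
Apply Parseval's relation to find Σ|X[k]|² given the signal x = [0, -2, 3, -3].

Parseval: Σ|x[n]|² = (1/N)Σ|X[k]|², so Σ|X[k]|² = N·Σ|x[n]|² = 4·22.0000

Σ|X[k]|² = N·Σ|x[n]|² = 4·22.0000 = 88.0000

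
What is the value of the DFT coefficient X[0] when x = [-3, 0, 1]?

X[0] = Σ(n=0 to 2) x[n] · ω_3^0 = Σ x[n]
= (-3) + (0) + (1)

X[0] = -2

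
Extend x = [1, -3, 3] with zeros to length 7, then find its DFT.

Original 3-point DFT: [1, 1.0000+5.1962i, 1.0000-5.1962i]
Zero-padded 7-point DFT provides frequency interpolation.

DFT_7([x, 0, ...]) = [1, -1.5380-0.5793i, -1.0353+4.2264i, 5.5734+3.6471i, 5.5734-3.6471i, -1.0353-4.2264i, -1.5380+0.5793i]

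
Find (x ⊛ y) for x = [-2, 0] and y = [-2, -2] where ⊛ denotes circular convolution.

(x ⊛ y)[n] = Σ(m=0 to 1) x[m] · y[(n-m) mod 2]

Computing each output sample:
(x ⊛ y)[0] = 4
(x ⊛ y)[1] = 4

x ⊛ y = [4, 4]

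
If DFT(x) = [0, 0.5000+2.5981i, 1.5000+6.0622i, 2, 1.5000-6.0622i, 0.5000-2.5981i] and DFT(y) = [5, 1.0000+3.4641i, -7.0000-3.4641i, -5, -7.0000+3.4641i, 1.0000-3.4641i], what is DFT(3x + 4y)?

By linearity: DFT(3x + 4y) = 3·DFT(x) + 4·DFT(y)
= 3·[0, 0.5000+2.5981i, 1.5000+6.0622i, 2, 1.5000-6.0622i, 0.5000-2.5981i] + 4·[5, 1.0000+3.4641i, -7.0000-3.4641i, -5, -7.0000+3.4641i, 1.0000-3.4641i]

Computing element-wise:
Z[0] = 3·(0) + 4·(5) = 20
Z[1] = 3·(0.5000+2.5981i) + 4·(1.0000+3.4641i) = 5.5000+21.6507i
Z[2] = 3·(1.5000+6.0622i) + 4·(-7.0000-3.4641i) = -23.5000+4.3302i
Z[3] = 3·(2) + 4·(-5) = -14
Z[4] = 3·(1.5000-6.0622i) + 4·(-7.0000+3.4641i) = -23.5000-4.3302i
Z[5] = 3·(0.5000-2.5981i) + 4·(1.0000-3.4641i) = 5.5000-21.6507i

DFT(3x + 4y) = 3·X + 4·Y = [20, 5.5000+21.6507i, -23.5000+4.3302i, -14, -23.5000-4.3302i, 5.5000-21.6507i]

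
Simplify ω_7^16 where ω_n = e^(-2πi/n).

Since ω_7^7 = 1, powers reduce modulo 7.
16 mod 7 = 2
So ω_7^16 = ω_7^2 = e^(-2πi·2/7)

ω_7^16 = ω_7^2 = -0.2225-0.9749i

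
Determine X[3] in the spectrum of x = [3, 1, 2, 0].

X[3] = Σ(n=0 to 3) x[n] · ω_4^(3n) where ω_4 = e^(-2πi/4)
= (3)·ω_4^0 + (1)·ω_4^3 + (2)·ω_4^6 + (0)·ω_4^9

X[3] = 1+1i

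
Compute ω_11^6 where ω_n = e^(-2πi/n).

ω_11^6 = e^(-2πi·6/11)
= cos(-2π·6/11) + i·sin(-2π·6/11)
= cos(-12π/11) + i·sin(-12π/11)

ω_11^6 = cos(-12π/11) + i·sin(-12π/11) = -0.9595+0.2817i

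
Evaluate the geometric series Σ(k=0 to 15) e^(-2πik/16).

Sum of all nth roots of unity equals 0 for n > 1 (geometric series with r ≠ 1).

0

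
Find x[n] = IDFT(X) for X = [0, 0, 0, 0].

x[n] = (1/4) Σ(k=0 to 3) X[k] · e^(2πikn/4)

Computing each x[n]:
x[0] = 0
x[1] = 0
x[2] = 0
x[3] = 0

x = [0, 0, 0, 0]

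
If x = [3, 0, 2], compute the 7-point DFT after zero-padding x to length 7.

Original 3-point DFT: [5, 2.0000+1.7321i, 2.0000-1.7321i]
Zero-padded 7-point DFT provides frequency interpolation.

DFT_7([x, 0, ...]) = [5, 2.5550-1.9499i, 1.1981+0.8678i, 4.2470+1.5637i, 4.2470-1.5637i, 1.1981-0.8678i, 2.5550+1.9499i]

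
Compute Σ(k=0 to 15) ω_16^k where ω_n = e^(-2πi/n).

Sum of all nth roots of unity equals 0 for n > 1 (geometric series with r ≠ 1).

0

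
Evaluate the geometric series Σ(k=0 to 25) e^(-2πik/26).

Sum of all nth roots of unity equals 0 for n > 1 (geometric series with r ≠ 1).

0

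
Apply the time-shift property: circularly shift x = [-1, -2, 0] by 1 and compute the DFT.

Time shift by 1: X_shifted[k] = ω_3^(1k) · X[k]
Shifted x = [0, -1, -2]

DFT(x[n-1]) = [-3, 1.5000-0.8660i, 1.5000+0.8660i]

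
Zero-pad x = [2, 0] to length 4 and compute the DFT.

Original 2-point DFT: [2, 2]
Zero-padded 4-point DFT provides frequency interpolation.

DFT_4([x, 0, ...]) = [2, 2, 2, 2]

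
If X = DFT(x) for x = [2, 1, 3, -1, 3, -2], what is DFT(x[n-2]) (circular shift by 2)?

Time shift by 2: X_shifted[k] = ω_6^(2k) · X[k]
Shifted x = [3, -2, 2, 1, 3, -1]

DFT(x[n-2]) = [6, -2.0000+1.7321i, 3, 10, 3, -2.0000-1.7321i]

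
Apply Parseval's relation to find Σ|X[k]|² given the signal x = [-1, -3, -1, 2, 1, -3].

Parseval: Σ|x[n]|² = (1/N)Σ|X[k]|², so Σ|X[k]|² = N·Σ|x[n]|² = 6·25.0000

Σ|X[k]|² = N·Σ|x[n]|² = 6·25.0000 = 150.0000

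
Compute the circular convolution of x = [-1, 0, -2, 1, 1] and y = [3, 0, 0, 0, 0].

(x ⊛ y)[n] = Σ(m=0 to 4) x[m] · y[(n-m) mod 5]

Computing each output sample:
(x ⊛ y)[0] = -3
(x ⊛ y)[1] = 0
(x ⊛ y)[2] = -6
(x ⊛ y)[3] = 3
(x ⊛ y)[4] = 3

x ⊛ y = [-3, 0, -6, 3, 3]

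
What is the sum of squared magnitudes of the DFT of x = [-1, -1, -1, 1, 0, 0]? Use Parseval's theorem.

Parseval: Σ|x[n]|² = (1/N)Σ|X[k]|², so Σ|X[k]|² = N·Σ|x[n]|² = 6·4.0000

Σ|X[k]|² = N·Σ|x[n]|² = 6·4.0000 = 24.0000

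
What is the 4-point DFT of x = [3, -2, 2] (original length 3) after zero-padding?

Original 3-point DFT: [3, 3.0000+3.4641i, 3.0000-3.4641i]
Zero-padded 4-point DFT provides frequency interpolation.

DFT_4([x, 0, ...]) = [3, 1+2i, 7, 1-2i]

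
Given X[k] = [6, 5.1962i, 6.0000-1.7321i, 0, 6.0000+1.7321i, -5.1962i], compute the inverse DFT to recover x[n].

x[n] = (1/6) Σ(k=0 to 5) X[k] · e^(2πikn/6)

Computing each x[n]:
x[0] = 3
x[1] = -1
x[2] = -2
x[3] = 3
x[4] = 2
x[5] = 1

x = [3, -1, -2, 3, 2, 1]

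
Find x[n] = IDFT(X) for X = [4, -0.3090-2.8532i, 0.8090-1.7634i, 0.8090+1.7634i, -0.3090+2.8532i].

x[n] = (1/5) Σ(k=0 to 4) X[k] · e^(2πikn/5)

Computing each x[n]:
x[0] = 1
x[1] = 2
x[2] = 1
x[3] = 1
x[4] = -1

x = [1, 2, 1, 1, -1]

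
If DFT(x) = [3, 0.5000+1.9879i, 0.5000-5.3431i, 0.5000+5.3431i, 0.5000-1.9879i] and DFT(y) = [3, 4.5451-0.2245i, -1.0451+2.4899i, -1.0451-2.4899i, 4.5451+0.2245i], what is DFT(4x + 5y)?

By linearity: DFT(4x + 5y) = 4·DFT(x) + 5·DFT(y)
= 4·[3, 0.5000+1.9879i, 0.5000-5.3431i, 0.5000+5.3431i, 0.5000-1.9879i] + 5·[3, 4.5451-0.2245i, -1.0451+2.4899i, -1.0451-2.4899i, 4.5451+0.2245i]

Computing element-wise:
Z[0] = 4·(3) + 5·(3) = 27
Z[1] = 4·(0.5000+1.9879i) + 5·(4.5451-0.2245i) = 24.7255+6.8291i
Z[2] = 4·(0.5000-5.3431i) + 5·(-1.0451+2.4899i) = -3.2255-8.9229i
Z[3] = 4·(0.5000+5.3431i) + 5·(-1.0451-2.4899i) = -3.2255+8.9229i
Z[4] = 4·(0.5000-1.9879i) + 5·(4.5451+0.2245i) = 24.7255-6.8291i

DFT(4x + 5y) = 4·X + 5·Y = [27, 24.7255+6.8291i, -3.2255-8.9229i, -3.2255+8.9229i, 24.7255-6.8291i]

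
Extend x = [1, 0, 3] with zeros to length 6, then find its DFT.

Original 3-point DFT: [4, -0.5000+2.5981i, -0.5000-2.5981i]
Zero-padded 6-point DFT provides frequency interpolation.

DFT_6([x, 0, ...]) = [4, -0.5000-2.5981i, -0.5000+2.5981i, 4, -0.5000-2.5981i, -0.5000+2.5981i]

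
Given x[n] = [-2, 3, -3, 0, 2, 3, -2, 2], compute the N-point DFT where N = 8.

X[k] = Σ(n=0 to 7) x[n] · ω_8^(nk)
where ω_8 = e^(-2πi/8)

Computing each X[k]:
X[0] = 3
X[1] = -2.5858+2.4142i
X[2] = 5-4i
X[3] = -5.4142+0.4142i
X[4] = -13
X[5] = -5.4142-0.4142i
X[6] = 5+4i
X[7] = -2.5858-2.4142i

X = [3, -2.5858+2.4142i, 5-4i, -5.4142+0.4142i, -13, -5.4142-0.4142i, 5+4i, -2.5858-2.4142i]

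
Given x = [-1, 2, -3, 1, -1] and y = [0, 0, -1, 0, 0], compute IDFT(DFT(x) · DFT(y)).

(x ⊛ y)[n] = Σ(m=0 to 4) x[m] · y[(n-m) mod 5]

Computing each output sample:
(x ⊛ y)[0] = -1
(x ⊛ y)[1] = 1
(x ⊛ y)[2] = 1
(x ⊛ y)[3] = -2
(x ⊛ y)[4] = 3

x ⊛ y = [-1, 1, 1, -2, 3]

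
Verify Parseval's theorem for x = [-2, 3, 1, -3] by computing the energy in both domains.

Time domain:
Σ|x[n]|² = |-2|² + |3|² + |1|² + |-3|² = 23.0000

Frequency domain:
(1/4)Σ|X[k]|² = (1/4)(|-1|² + |-3-6i|² + |-1|² + |-3+6i|²) = (1/4)·92.0000 = 23.0000

Both sides agree, confirming Parseval's theorem.

Σ|x[n]|² = (1/N)Σ|X[k]|² = 23.0000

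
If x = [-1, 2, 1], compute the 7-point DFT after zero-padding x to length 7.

Original 3-point DFT: [2, -2.5000-0.8660i, -2.5000+0.8660i]
Zero-padded 7-point DFT provides frequency interpolation.

DFT_7([x, 0, ...]) = [2, 0.0245-2.5386i, -2.3460-1.5160i, -2.1784-0.0859i, -2.1784+0.0859i, -2.3460+1.5160i, 0.0245+2.5386i]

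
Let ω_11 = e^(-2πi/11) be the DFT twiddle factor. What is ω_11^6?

ω_11^6 = e^(-2πi·6/11)
= cos(-2π·6/11) + i·sin(-2π·6/11)
= cos(-12π/11) + i·sin(-12π/11)

ω_11^6 = cos(-12π/11) + i·sin(-12π/11) = -0.9595+0.2817i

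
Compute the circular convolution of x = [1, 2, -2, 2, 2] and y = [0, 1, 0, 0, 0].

(x ⊛ y)[n] = Σ(m=0 to 4) x[m] · y[(n-m) mod 5]

Computing each output sample:
(x ⊛ y)[0] = 2
(x ⊛ y)[1] = 1
(x ⊛ y)[2] = 2
(x ⊛ y)[3] = -2
(x ⊛ y)[4] = 2

x ⊛ y = [2, 1, 2, -2, 2]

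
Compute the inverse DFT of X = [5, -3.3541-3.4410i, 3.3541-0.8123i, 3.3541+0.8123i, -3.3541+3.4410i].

x[n] = (1/5) Σ(k=0 to 4) X[k] · e^(2πikn/5)

Computing each x[n]:
x[0] = 1
x[1] = 1
x[2] = 3
x[3] = 2
x[4] = -2

x = [1, 1, 3, 2, -2]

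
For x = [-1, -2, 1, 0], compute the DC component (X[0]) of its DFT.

X[0] = Σ(n=0 to 3) x[n] · ω_4^0 = Σ x[n]
= (-1) + (-2) + (1) + (0)

X[0] = -2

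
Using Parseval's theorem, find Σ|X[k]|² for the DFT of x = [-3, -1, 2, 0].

Parseval: Σ|x[n]|² = (1/N)Σ|X[k]|², so Σ|X[k]|² = N·Σ|x[n]|² = 4·14.0000

Σ|X[k]|² = N·Σ|x[n]|² = 4·14.0000 = 56.0000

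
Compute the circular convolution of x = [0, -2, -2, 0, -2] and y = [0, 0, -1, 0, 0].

(x ⊛ y)[n] = Σ(m=0 to 4) x[m] · y[(n-m) mod 5]

Computing each output sample:
(x ⊛ y)[0] = 0
(x ⊛ y)[1] = 2
(x ⊛ y)[2] = 0
(x ⊛ y)[3] = 2
(x ⊛ y)[4] = 2

x ⊛ y = [0, 2, 0, 2, 2]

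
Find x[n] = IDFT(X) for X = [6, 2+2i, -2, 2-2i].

x[n] = (1/4) Σ(k=0 to 3) X[k] · e^(2πikn/4)

Computing each x[n]:
x[0] = 2
x[1] = 1
x[2] = 0
x[3] = 3

x = [2, 1, 0, 3]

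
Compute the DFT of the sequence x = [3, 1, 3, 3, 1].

X[k] = Σ(n=0 to 4) x[n] · ω_5^(nk)
where ω_5 = e^(-2πi/5)

Computing each X[k]:
X[0] = 11
X[1] = -1.2361
X[2] = 3.2361
X[3] = 3.2361
X[4] = -1.2361

X = [11, -1.2361, 3.2361, 3.2361, -1.2361]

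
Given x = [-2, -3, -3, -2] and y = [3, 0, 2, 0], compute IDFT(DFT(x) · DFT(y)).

(x ⊛ y)[n] = Σ(m=0 to 3) x[m] · y[(n-m) mod 4]

Computing each output sample:
(x ⊛ y)[0] = -12
(x ⊛ y)[1] = -13
(x ⊛ y)[2] = -13
(x ⊛ y)[3] = -12

x ⊛ y = [-12, -13, -13, -12]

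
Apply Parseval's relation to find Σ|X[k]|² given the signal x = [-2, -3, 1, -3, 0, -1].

Parseval: Σ|x[n]|² = (1/N)Σ|X[k]|², so Σ|X[k]|² = N·Σ|x[n]|² = 6·24.0000

Σ|X[k]|² = N·Σ|x[n]|² = 6·24.0000 = 144.0000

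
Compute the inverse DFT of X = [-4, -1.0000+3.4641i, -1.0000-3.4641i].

x[n] = (1/3) Σ(k=0 to 2) X[k] · e^(2πikn/3)

Computing each x[n]:
x[0] = -2
x[1] = -3
x[2] = 1

x = [-2, -3, 1]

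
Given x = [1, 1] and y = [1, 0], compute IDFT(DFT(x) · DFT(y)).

(x ⊛ y)[n] = Σ(m=0 to 1) x[m] · y[(n-m) mod 2]

Computing each output sample:
(x ⊛ y)[0] = 1
(x ⊛ y)[1] = 1

x ⊛ y = [1, 1]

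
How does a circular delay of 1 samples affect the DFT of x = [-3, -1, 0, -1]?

Time shift by 1: X_shifted[k] = ω_4^(1k) · X[k]
Shifted x = [-1, -3, -1, 0]

DFT(x[n-1]) = [-5, 3i, 1, -3i]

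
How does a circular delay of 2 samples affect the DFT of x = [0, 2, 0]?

Time shift by 2: X_shifted[k] = ω_3^(2k) · X[k]
Shifted x = [2, 0, 0]

DFT(x[n-2]) = [2, 2, 2]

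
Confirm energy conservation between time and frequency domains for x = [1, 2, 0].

Time domain:
Σ|x[n]|² = |1|² + |2|² + |0|² = 5.0000

Frequency domain:
(1/3)Σ|X[k]|² = (1/3)(|3|² + |-1.7321i|² + |1.7321i|²) = (1/3)·15.0000 = 5.0000

Both sides agree, confirming Parseval's theorem.

Σ|x[n]|² = (1/N)Σ|X[k]|² = 5.0000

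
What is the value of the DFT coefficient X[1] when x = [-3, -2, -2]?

X[1] = Σ(n=0 to 2) x[n] · ω_3^(1n) where ω_3 = e^(-2πi/3)
= (-3)·ω_3^0 + (-2)·ω_3^1 + (-2)·ω_3^2

X[1] = -1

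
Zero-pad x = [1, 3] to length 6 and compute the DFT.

Original 2-point DFT: [4, -2]
Zero-padded 6-point DFT provides frequency interpolation.

DFT_6([x, 0, ...]) = [4, 2.5000-2.5981i, -0.5000-2.5981i, -2, -0.5000+2.5981i, 2.5000+2.5981i]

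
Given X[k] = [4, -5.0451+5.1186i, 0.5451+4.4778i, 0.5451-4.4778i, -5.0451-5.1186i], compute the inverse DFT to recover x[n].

x[n] = (1/5) Σ(k=0 to 4) X[k] · e^(2πikn/5)

Computing each x[n]:
x[0] = -1
x[1] = -3
x[2] = 3
x[3] = 2
x[4] = 3

x = [-1, -3, 3, 2, 3]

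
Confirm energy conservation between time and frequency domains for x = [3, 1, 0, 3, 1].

Time domain:
Σ|x[n]|² = |3|² + |1|² + |0|² + |3|² + |1|² = 20.0000

Frequency domain:
(1/5)Σ|X[k]|² = (1/5)(|8|² + |1.1910+1.7634i|² + |2.3090-2.8532i|² + |2.3090+2.8532i|² + |1.1910-1.7634i|²) = (1/5)·100.0000 = 20.0000

Both sides agree, confirming Parseval's theorem.

Σ|x[n]|² = (1/N)Σ|X[k]|² = 20.0000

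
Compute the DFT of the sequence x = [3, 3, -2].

X[k] = Σ(n=0 to 2) x[n] · ω_3^(nk)
where ω_3 = e^(-2πi/3)

Computing each X[k]:
X[0] = 4
X[1] = 2.5000-4.3301i
X[2] = 2.5000+4.3301i

X = [4, 2.5000-4.3301i, 2.5000+4.3301i]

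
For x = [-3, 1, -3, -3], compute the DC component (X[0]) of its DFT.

X[0] = Σ(n=0 to 3) x[n] · ω_4^0 = Σ x[n]
= (-3) + (1) + (-3) + (-3)

X[0] = -8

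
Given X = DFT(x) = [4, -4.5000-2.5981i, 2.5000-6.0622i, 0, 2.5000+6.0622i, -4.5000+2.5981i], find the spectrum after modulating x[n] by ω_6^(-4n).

Modulation property: DFT(ω_6^(-4n)·x[n]) = X[(k-4) mod 6], so circularly shift X by 4 positions.

X[k-4] = [2.5000-6.0622i, 0, 2.5000+6.0622i, -4.5000+2.5981i, 4, -4.5000-2.5981i]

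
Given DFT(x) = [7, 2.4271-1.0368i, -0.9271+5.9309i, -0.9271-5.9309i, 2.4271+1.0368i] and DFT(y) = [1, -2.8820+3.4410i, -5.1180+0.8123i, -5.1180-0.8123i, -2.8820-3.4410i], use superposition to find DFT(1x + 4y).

By linearity: DFT(1x + 4y) = 1·DFT(x) + 4·DFT(y)
= 1·[7, 2.4271-1.0368i, -0.9271+5.9309i, -0.9271-5.9309i, 2.4271+1.0368i] + 4·[1, -2.8820+3.4410i, -5.1180+0.8123i, -5.1180-0.8123i, -2.8820-3.4410i]

Computing element-wise:
Z[0] = 1·(7) + 4·(1) = 11
Z[1] = 1·(2.4271-1.0368i) + 4·(-2.8820+3.4410i) = -9.1009+12.7272i
Z[2] = 1·(-0.9271+5.9309i) + 4·(-5.1180+0.8123i) = -21.3991+9.1801i
Z[3] = 1·(-0.9271-5.9309i) + 4·(-5.1180-0.8123i) = -21.3991-9.1801i
Z[4] = 1·(2.4271+1.0368i) + 4·(-2.8820-3.4410i) = -9.1009-12.7272i

DFT(1x + 4y) = 1·X + 4·Y = [11, -9.1009+12.7272i, -21.3991+9.1801i, -21.3991-9.1801i, -9.1009-12.7272i]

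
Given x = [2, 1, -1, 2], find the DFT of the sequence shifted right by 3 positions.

Time shift by 3: X_shifted[k] = ω_4^(3k) · X[k]
Shifted x = [1, -1, 2, 2]

DFT(x[n-3]) = [4, -1+3i, 2, -1-3i]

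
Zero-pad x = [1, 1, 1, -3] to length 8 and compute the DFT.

Original 4-point DFT: [0, -4i, 4, 4i]
Zero-padded 8-point DFT provides frequency interpolation.

DFT_8([x, 0, ...]) = [0, 3.8284+0.4142i, -4i, -1.8284+2.4142i, 4, -1.8284-2.4142i, 4i, 3.8284-0.4142i]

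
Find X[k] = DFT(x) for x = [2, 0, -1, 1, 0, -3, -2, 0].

X[k] = Σ(n=0 to 7) x[n] · ω_8^(nk)
where ω_8 = e^(-2πi/8)

Computing each X[k]:
X[0] = -3
X[1] = 3.4142-3.8284i
X[2] = 5+4i
X[3] = 0.5858-1.8284i
X[4] = 1
X[5] = 0.5858+1.8284i
X[6] = 5-4i
X[7] = 3.4142+3.8284i

X = [-3, 3.4142-3.8284i, 5+4i, 0.5858-1.8284i, 1, 0.5858+1.8284i, 5-4i, 3.4142+3.8284i]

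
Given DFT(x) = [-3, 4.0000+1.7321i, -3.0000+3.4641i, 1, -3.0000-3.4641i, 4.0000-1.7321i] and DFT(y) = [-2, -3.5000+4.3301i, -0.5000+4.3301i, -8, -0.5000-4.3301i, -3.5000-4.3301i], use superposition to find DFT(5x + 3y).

By linearity: DFT(5x + 3y) = 5·DFT(x) + 3·DFT(y)
= 5·[-3, 4.0000+1.7321i, -3.0000+3.4641i, 1, -3.0000-3.4641i, 4.0000-1.7321i] + 3·[-2, -3.5000+4.3301i, -0.5000+4.3301i, -8, -0.5000-4.3301i, -3.5000-4.3301i]

Computing element-wise:
Z[0] = 5·(-3) + 3·(-2) = -21
Z[1] = 5·(4.0000+1.7321i) + 3·(-3.5000+4.3301i) = 9.5000+21.6508i
Z[2] = 5·(-3.0000+3.4641i) + 3·(-0.5000+4.3301i) = -16.5000+30.3108i
Z[3] = 5·(1) + 3·(-8) = -19
Z[4] = 5·(-3.0000-3.4641i) + 3·(-0.5000-4.3301i) = -16.5000-30.3108i
Z[5] = 5·(4.0000-1.7321i) + 3·(-3.5000-4.3301i) = 9.5000-21.6508i

DFT(5x + 3y) = 5·X + 3·Y = [-21, 9.5000+21.6508i, -16.5000+30.3108i, -19, -16.5000-30.3108i, 9.5000-21.6508i]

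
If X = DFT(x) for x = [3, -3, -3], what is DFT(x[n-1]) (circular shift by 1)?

Time shift by 1: X_shifted[k] = ω_3^(1k) · X[k]
Shifted x = [-3, 3, -3]

DFT(x[n-1]) = [-3, -3.0000-5.1962i, -3.0000+5.1962i]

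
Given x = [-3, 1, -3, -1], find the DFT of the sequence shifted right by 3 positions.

Time shift by 3: X_shifted[k] = ω_4^(3k) · X[k]
Shifted x = [1, -3, -1, -3]

DFT(x[n-3]) = [-6, 2, 6, 2]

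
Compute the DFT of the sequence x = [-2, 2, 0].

X[k] = Σ(n=0 to 2) x[n] · ω_3^(nk)
where ω_3 = e^(-2πi/3)

Computing each X[k]:
X[0] = 0
X[1] = -3.0000-1.7321i
X[2] = -3.0000+1.7321i

X = [0, -3.0000-1.7321i, -3.0000+1.7321i]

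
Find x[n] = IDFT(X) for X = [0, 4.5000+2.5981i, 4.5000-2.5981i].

x[n] = (1/3) Σ(k=0 to 2) X[k] · e^(2πikn/3)

Computing each x[n]:
x[0] = 3
x[1] = -3
x[2] = 0

x = [3, -3, 0]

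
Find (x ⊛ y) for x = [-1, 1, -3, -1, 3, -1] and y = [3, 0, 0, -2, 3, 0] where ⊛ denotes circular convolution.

(x ⊛ y)[n] = Σ(m=0 to 5) x[m] · y[(n-m) mod 6]

Computing each output sample:
(x ⊛ y)[0] = -10
(x ⊛ y)[1] = -6
(x ⊛ y)[2] = 2
(x ⊛ y)[3] = -4
(x ⊛ y)[4] = 4
(x ⊛ y)[5] = 6

x ⊛ y = [-10, -6, 2, -4, 4, 6]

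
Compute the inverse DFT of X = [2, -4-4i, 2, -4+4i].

x[n] = (1/4) Σ(k=0 to 3) X[k] · e^(2πikn/4)

Computing each x[n]:
x[0] = -1
x[1] = 2
x[2] = 3
x[3] = -2

x = [-1, 2, 3, -2]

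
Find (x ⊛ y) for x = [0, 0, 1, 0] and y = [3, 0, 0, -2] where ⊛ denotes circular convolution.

(x ⊛ y)[n] = Σ(m=0 to 3) x[m] · y[(n-m) mod 4]

Computing each output sample:
(x ⊛ y)[0] = 0
(x ⊛ y)[1] = -2
(x ⊛ y)[2] = 3
(x ⊛ y)[3] = 0

x ⊛ y = [0, -2, 3, 0]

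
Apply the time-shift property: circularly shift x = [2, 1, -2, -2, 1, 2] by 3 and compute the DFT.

Time shift by 3: X_shifted[k] = ω_6^(3k) · X[k]
Shifted x = [-2, 1, 2, 2, 1, -2]

DFT(x[n-3]) = [2, -6.0000-3.4641i, -1.0000-1.7321i, 0, -1.0000+1.7321i, -6.0000+3.4641i]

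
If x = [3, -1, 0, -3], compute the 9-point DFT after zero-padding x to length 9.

Original 4-point DFT: [-1, 3-2i, 7, 3+2i]
Zero-padded 9-point DFT provides frequency interpolation.

DFT_9([x, 0, ...]) = [-1, 3.7340+3.2409i, 4.3264-1.6133i, 0.5000+0.8660i, 5.4397+2.9401i, 5.4397-2.9401i, 0.5000-0.8660i, 4.3264+1.6133i, 3.7340-3.2409i]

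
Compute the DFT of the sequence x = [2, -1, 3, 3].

X[k] = Σ(n=0 to 3) x[n] · ω_4^(nk)
where ω_4 = e^(-2πi/4)

Computing each X[k]:
X[0] = 7
X[1] = -1+4i
X[2] = 3
X[3] = -1-4i

X = [7, -1+4i, 3, -1-4i]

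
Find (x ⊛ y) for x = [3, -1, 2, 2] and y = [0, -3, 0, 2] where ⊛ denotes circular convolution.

(x ⊛ y)[n] = Σ(m=0 to 3) x[m] · y[(n-m) mod 4]

Computing each output sample:
(x ⊛ y)[0] = -8
(x ⊛ y)[1] = -5
(x ⊛ y)[2] = 7
(x ⊛ y)[3] = 0

x ⊛ y = [-8, -5, 7, 0]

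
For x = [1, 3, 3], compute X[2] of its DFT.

X[2] = Σ(n=0 to 2) x[n] · ω_3^(2n) where ω_3 = e^(-2πi/3)
= (1)·ω_3^0 + (3)·ω_3^2 + (3)·ω_3^4

X[2] = -2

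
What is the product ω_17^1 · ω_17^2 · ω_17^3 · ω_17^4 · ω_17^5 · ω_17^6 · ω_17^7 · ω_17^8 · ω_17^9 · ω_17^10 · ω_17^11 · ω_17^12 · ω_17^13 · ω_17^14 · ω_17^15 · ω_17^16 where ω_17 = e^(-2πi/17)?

The primitive 17th roots of unity are ω_17^k for k coprime to 17: k ∈ {1, 2, 3, 4, 5, 6, 7, 8, 9, 10, 11, 12, 13, 14, 15, 16}
Their product equals the constant term of the cyclotomic polynomial Φ_17(x) up to sign.
For n ≥ 3, the product of all primitive nth roots of unity is 1. (For n=1 it is 1; for n=2 it is -1.)

1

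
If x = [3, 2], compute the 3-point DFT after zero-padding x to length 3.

Original 2-point DFT: [5, 1]
Zero-padded 3-point DFT provides frequency interpolation.

DFT_3([x, 0, ...]) = [5, 2.0000-1.7321i, 2.0000+1.7321i]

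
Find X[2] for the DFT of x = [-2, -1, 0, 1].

X[2] = Σ(n=0 to 3) x[n] · ω_4^(2n) where ω_4 = e^(-2πi/4)
= (-2)·ω_4^0 + (-1)·ω_4^2 + (0)·ω_4^4 + (1)·ω_4^6

X[2] = -2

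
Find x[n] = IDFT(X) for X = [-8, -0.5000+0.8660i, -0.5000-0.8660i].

x[n] = (1/3) Σ(k=0 to 2) X[k] · e^(2πikn/3)

Computing each x[n]:
x[0] = -3
x[1] = -3
x[2] = -2

x = [-3, -3, -2]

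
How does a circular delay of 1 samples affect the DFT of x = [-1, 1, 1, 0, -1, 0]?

Time shift by 1: X_shifted[k] = ω_6^(1k) · X[k]
Shifted x = [0, -1, 1, 1, 0, -1]

DFT(x[n-1]) = [0, -2.5000-0.8660i, 1.5000+0.8660i, 2, 1.5000-0.8660i, -2.5000+0.8660i]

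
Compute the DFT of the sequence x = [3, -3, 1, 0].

X[k] = Σ(n=0 to 3) x[n] · ω_4^(nk)
where ω_4 = e^(-2πi/4)

Computing each X[k]:
X[0] = 1
X[1] = 2+3i
X[2] = 7
X[3] = 2-3i

X = [1, 2+3i, 7, 2-3i]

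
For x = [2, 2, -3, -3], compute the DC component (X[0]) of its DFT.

X[0] = Σ(n=0 to 3) x[n] · ω_4^0 = Σ x[n]
= (2) + (2) + (-3) + (-3)

X[0] = -2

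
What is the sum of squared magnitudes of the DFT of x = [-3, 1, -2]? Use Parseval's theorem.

Parseval: Σ|x[n]|² = (1/N)Σ|X[k]|², so Σ|X[k]|² = N·Σ|x[n]|² = 3·14.0000

Σ|X[k]|² = N·Σ|x[n]|² = 3·14.0000 = 42.0000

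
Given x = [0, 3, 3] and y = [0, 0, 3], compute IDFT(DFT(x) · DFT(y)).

(x ⊛ y)[n] = Σ(m=0 to 2) x[m] · y[(n-m) mod 3]

Computing each output sample:
(x ⊛ y)[0] = 9
(x ⊛ y)[1] = 9
(x ⊛ y)[2] = 0

x ⊛ y = [9, 9, 0]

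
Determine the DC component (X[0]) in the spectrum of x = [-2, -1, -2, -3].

X[0] = Σ(n=0 to 3) x[n] · ω_4^0 = Σ x[n]
= (-2) + (-1) + (-2) + (-3)

X[0] = -8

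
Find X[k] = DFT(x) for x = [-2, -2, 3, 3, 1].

X[k] = Σ(n=0 to 4) x[n] · ω_5^(nk)
where ω_5 = e^(-2πi/5)

Computing each X[k]:
X[0] = 3
X[1] = -7.1631+2.8532i
X[2] = 0.6631+1.7634i
X[3] = 0.6631-1.7634i
X[4] = -7.1631-2.8532i

X = [3, -7.1631+2.8532i, 0.6631+1.7634i, 0.6631-1.7634i, -7.1631-2.8532i]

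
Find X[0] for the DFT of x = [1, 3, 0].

X[0] = Σ(n=0 to 2) x[n] · ω_3^0 = Σ x[n]
= (1) + (3) + (0)

X[0] = 4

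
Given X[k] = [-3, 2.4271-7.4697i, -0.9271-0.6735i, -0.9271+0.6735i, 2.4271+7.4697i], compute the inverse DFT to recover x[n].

x[n] = (1/5) Σ(k=0 to 4) X[k] · e^(2πikn/5)

Computing each x[n]:
x[0] = 0
x[1] = 3
x[2] = 0
x[3] = -3
x[4] = -3

x = [0, 3, 0, -3, -3]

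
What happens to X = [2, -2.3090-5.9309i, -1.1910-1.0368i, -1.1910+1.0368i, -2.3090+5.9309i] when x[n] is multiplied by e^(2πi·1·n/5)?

Modulation property: DFT(ω_5^(-1n)·x[n]) = X[(k-1) mod 5], so circularly shift X by 1 positions.

X[k-1] = [-2.3090+5.9309i, 2, -2.3090-5.9309i, -1.1910-1.0368i, -1.1910+1.0368i]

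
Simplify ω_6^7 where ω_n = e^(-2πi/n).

Since ω_6^6 = 1, powers reduce modulo 6.
7 mod 6 = 1
So ω_6^7 = ω_6^1 = e^(-2πi·1/6)

ω_6^7 = ω_6^1 = 0.5000-0.8660i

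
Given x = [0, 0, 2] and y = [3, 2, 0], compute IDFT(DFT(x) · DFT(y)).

(x ⊛ y)[n] = Σ(m=0 to 2) x[m] · y[(n-m) mod 3]

Computing each output sample:
(x ⊛ y)[0] = 4
(x ⊛ y)[1] = 0
(x ⊛ y)[2] = 6

x ⊛ y = [4, 0, 6]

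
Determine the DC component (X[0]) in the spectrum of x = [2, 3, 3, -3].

X[0] = Σ(n=0 to 3) x[n] · ω_4^0 = Σ x[n]
= (2) + (3) + (3) + (-3)

X[0] = 5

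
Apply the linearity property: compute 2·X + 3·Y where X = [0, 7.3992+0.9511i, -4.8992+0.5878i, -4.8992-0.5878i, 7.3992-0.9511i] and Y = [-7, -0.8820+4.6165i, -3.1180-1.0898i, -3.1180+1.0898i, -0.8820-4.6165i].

By linearity: DFT(2x + 3y) = 2·DFT(x) + 3·DFT(y)
= 2·[0, 7.3992+0.9511i, -4.8992+0.5878i, -4.8992-0.5878i, 7.3992-0.9511i] + 3·[-7, -0.8820+4.6165i, -3.1180-1.0898i, -3.1180+1.0898i, -0.8820-4.6165i]

Computing element-wise:
Z[0] = 2·(0) + 3·(-7) = -21
Z[1] = 2·(7.3992+0.9511i) + 3·(-0.8820+4.6165i) = 12.1524+15.7517i
Z[2] = 2·(-4.8992+0.5878i) + 3·(-3.1180-1.0898i) = -19.1524-2.0938i
Z[3] = 2·(-4.8992-0.5878i) + 3·(-3.1180+1.0898i) = -19.1524+2.0938i
Z[4] = 2·(7.3992-0.9511i) + 3·(-0.8820-4.6165i) = 12.1524-15.7517i

DFT(2x + 3y) = 2·X + 3·Y = [-21, 12.1524+15.7517i, -19.1524-2.0938i, -19.1524+2.0938i, 12.1524-15.7517i]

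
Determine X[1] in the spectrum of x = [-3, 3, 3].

X[1] = Σ(n=0 to 2) x[n] · ω_3^(1n) where ω_3 = e^(-2πi/3)
= (-3)·ω_3^0 + (3)·ω_3^1 + (3)·ω_3^2

X[1] = -6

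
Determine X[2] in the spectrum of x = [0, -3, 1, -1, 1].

X[2] = Σ(n=0 to 4) x[n] · ω_5^(2n) where ω_5 = e^(-2πi/5)
= (0)·ω_5^0 + (-3)·ω_5^2 + (1)·ω_5^4 + (-1)·ω_5^6 + (1)·ω_5^8

X[2] = 1.6180+4.2533i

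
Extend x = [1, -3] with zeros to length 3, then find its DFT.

Original 2-point DFT: [-2, 4]
Zero-padded 3-point DFT provides frequency interpolation.

DFT_3([x, 0, ...]) = [-2, 2.5000+2.5981i, 2.5000-2.5981i]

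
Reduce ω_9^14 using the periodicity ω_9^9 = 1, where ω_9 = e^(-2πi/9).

Since ω_9^9 = 1, powers reduce modulo 9.
14 mod 9 = 5
So ω_9^14 = ω_9^5 = e^(-2πi·5/9)

ω_9^14 = ω_9^5 = -0.9397+0.3420i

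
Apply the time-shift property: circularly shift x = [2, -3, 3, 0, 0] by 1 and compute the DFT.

Time shift by 1: X_shifted[k] = ω_5^(1k) · X[k]
Shifted x = [0, 2, -3, 3, 0]

DFT(x[n-1]) = [2, 0.6180+1.6246i, -1.6180-6.8819i, -1.6180+6.8819i, 0.6180-1.6246i]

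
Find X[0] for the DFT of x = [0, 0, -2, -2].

X[0] = Σ(n=0 to 3) x[n] · ω_4^0 = Σ x[n]
= (0) + (0) + (-2) + (-2)

X[0] = -4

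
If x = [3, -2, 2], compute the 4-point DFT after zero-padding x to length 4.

Original 3-point DFT: [3, 3.0000+3.4641i, 3.0000-3.4641i]
Zero-padded 4-point DFT provides frequency interpolation.

DFT_4([x, 0, ...]) = [3, 1+2i, 7, 1-2i]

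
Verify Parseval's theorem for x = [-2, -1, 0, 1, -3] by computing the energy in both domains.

Time domain:
Σ|x[n]|² = |-2|² + |-1|² + |0|² + |1|² + |-3|² = 15.0000

Frequency domain:
(1/5)Σ|X[k]|² = (1/5)(|-5|² + |-4.0451-1.3143i|² + |1.5451-2.1266i|² + |1.5451+2.1266i|² + |-4.0451+1.3143i|²) = (1/5)·75.0000 = 15.0000

Both sides agree, confirming Parseval's theorem.

Σ|x[n]|² = (1/N)Σ|X[k]|² = 15.0000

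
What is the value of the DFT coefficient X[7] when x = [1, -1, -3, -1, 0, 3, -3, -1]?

X[7] = Σ(n=0 to 7) x[n] · ω_8^(7n) where ω_8 = e^(-2πi/8)
= (1)·ω_8^0 + (-1)·ω_8^7 + (-3)·ω_8^14 + (-1)·ω_8^21 + (0)·ω_8^28 + (3)·ω_8^35 + (-3)·ω_8^42 + (-1)·ω_8^49

X[7] = -1.8284-2.8284i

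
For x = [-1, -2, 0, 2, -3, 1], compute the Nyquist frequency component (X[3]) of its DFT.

X[3] = Σ(n=0 to 5) x[n] · ω_6^(3n) where ω_6 = e^(-2πi/6)
= (-1)·ω_6^0 + (-2)·ω_6^3 + (0)·ω_6^6 + (2)·ω_6^9 + (-3)·ω_6^12 + (1)·ω_6^15

X[3] = -5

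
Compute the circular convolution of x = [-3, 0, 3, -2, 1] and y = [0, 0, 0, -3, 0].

(x ⊛ y)[n] = Σ(m=0 to 4) x[m] · y[(n-m) mod 5]

Computing each output sample:
(x ⊛ y)[0] = -9
(x ⊛ y)[1] = 6
(x ⊛ y)[2] = -3
(x ⊛ y)[3] = 9
(x ⊛ y)[4] = 0

x ⊛ y = [-9, 6, -3, 9, 0]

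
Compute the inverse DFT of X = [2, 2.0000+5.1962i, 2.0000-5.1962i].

x[n] = (1/3) Σ(k=0 to 2) X[k] · e^(2πikn/3)

Computing each x[n]:
x[0] = 2
x[1] = -3
x[2] = 3

x = [2, -3, 3]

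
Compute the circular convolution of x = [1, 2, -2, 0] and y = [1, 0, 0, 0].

(x ⊛ y)[n] = Σ(m=0 to 3) x[m] · y[(n-m) mod 4]

Computing each output sample:
(x ⊛ y)[0] = 1
(x ⊛ y)[1] = 2
(x ⊛ y)[2] = -2
(x ⊛ y)[3] = 0

x ⊛ y = [1, 2, -2, 0]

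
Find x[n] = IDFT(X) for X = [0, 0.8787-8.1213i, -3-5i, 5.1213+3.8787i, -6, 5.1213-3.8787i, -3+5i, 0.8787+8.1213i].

x[n] = (1/8) Σ(k=0 to 7) X[k] · e^(2πikn/8)

Computing each x[n]:
x[0] = 0
x[1] = 2
x[2] = 3
x[3] = 1
x[4] = -3
x[5] = 2
x[6] = -3
x[7] = -2

x = [0, 2, 3, 1, -3, 2, -3, -2]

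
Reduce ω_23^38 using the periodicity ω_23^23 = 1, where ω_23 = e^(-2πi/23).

Since ω_23^23 = 1, powers reduce modulo 23.
38 mod 23 = 15
So ω_23^38 = ω_23^15 = e^(-2πi·15/23)

ω_23^38 = ω_23^15 = -0.5767+0.8170i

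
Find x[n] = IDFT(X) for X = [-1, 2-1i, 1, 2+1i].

x[n] = (1/4) Σ(k=0 to 3) X[k] · e^(2πikn/4)

Computing each x[n]:
x[0] = 1
x[1] = 0
x[2] = -1
x[3] = -1

x = [1, 0, -1, -1]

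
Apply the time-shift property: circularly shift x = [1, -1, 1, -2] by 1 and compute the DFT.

Time shift by 1: X_shifted[k] = ω_4^(1k) · X[k]
Shifted x = [-2, 1, -1, 1]

DFT(x[n-1]) = [-1, -1, -5, -1]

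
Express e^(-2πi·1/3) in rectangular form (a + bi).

ω_3^1 = e^(-2πi·1/3)
= cos(-2π·1/3) + i·sin(-2π·1/3)
= cos(-2π/3) + i·sin(-2π/3)

ω_3^1 = cos(-2π/3) + i·sin(-2π/3) = -0.5000-0.8660i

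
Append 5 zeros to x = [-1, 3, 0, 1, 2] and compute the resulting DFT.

Original 5-point DFT: [5, -0.2639-0.3633i, -4.7361-1.5388i, -4.7361+1.5388i, -0.2639+0.3633i]
Zero-padded 10-point DFT provides frequency interpolation.

DFT_10([x, 0, ...]) = [5, -0.5000-3.8900i, -0.2639-0.3633i, -0.5000-4.1675i, -4.7361-1.5388i, -3, -4.7361+1.5388i, -0.5000+4.1675i, -0.2639+0.3633i, -0.5000+3.8900i]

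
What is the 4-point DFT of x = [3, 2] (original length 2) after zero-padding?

Original 2-point DFT: [5, 1]
Zero-padded 4-point DFT provides frequency interpolation.

DFT_4([x, 0, ...]) = [5, 3-2i, 1, 3+2i]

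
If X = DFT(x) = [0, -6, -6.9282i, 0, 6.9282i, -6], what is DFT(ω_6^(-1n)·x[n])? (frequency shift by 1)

Modulation property: DFT(ω_6^(-1n)·x[n]) = X[(k-1) mod 6], so circularly shift X by 1 positions.

X[k-1] = [-6, 0, -6, -6.9282i, 0, 6.9282i]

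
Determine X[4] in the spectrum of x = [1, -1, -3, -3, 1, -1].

X[4] = Σ(n=0 to 5) x[n] · ω_6^(4n) where ω_6 = e^(-2πi/6)
= (1)·ω_6^0 + (-1)·ω_6^4 + (-3)·ω_6^8 + (-3)·ω_6^12 + (1)·ω_6^16 + (-1)·ω_6^20

X[4] = 3.4641i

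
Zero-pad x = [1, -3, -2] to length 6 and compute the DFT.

Original 3-point DFT: [-4, 3.5000+0.8660i, 3.5000-0.8660i]
Zero-padded 6-point DFT provides frequency interpolation.

DFT_6([x, 0, ...]) = [-4, 0.5000+4.3301i, 3.5000+0.8660i, 2, 3.5000-0.8660i, 0.5000-4.3301i]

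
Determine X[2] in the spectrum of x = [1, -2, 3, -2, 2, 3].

X[2] = Σ(n=0 to 5) x[n] · ω_6^(2n) where ω_6 = e^(-2πi/6)
= (1)·ω_6^0 + (-2)·ω_6^2 + (3)·ω_6^4 + (-2)·ω_6^6 + (2)·ω_6^8 + (3)·ω_6^10

X[2] = -4.0000+5.1962i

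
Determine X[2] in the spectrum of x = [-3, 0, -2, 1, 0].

X[2] = Σ(n=0 to 4) x[n] · ω_5^(2n) where ω_5 = e^(-2πi/5)
= (-3)·ω_5^0 + (0)·ω_5^2 + (-2)·ω_5^4 + (1)·ω_5^6 + (0)·ω_5^8

X[2] = -3.3090-2.8532i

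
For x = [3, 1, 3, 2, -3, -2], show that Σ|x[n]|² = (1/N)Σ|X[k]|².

Time domain:
Σ|x[n]|² = |3|² + |1|² + |3|² + |2|² + |-3|² + |-2|² = 36.0000

Frequency domain:
(1/6)Σ|X[k]|² = (1/6)(|4|² + |0.5000-7.7942i|² + |5.5000+2.5981i|² + |2|² + |5.5000-2.5981i|² + |0.5000+7.7942i|²) = (1/6)·216.0000 = 36.0000

Both sides agree, confirming Parseval's theorem.

Σ|x[n]|² = (1/N)Σ|X[k]|² = 36.0000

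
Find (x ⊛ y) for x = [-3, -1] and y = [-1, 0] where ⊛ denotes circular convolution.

(x ⊛ y)[n] = Σ(m=0 to 1) x[m] · y[(n-m) mod 2]

Computing each output sample:
(x ⊛ y)[0] = 3
(x ⊛ y)[1] = 1

x ⊛ y = [3, 1]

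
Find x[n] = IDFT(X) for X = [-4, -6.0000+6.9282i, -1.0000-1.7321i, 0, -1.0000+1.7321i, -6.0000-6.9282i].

x[n] = (1/6) Σ(k=0 to 5) X[k] · e^(2πikn/6)

Computing each x[n]:
x[0] = -3
x[1] = -3
x[2] = -2
x[3] = 1
x[4] = 3
x[5] = 0

x = [-3, -3, -2, 1, 3, 0]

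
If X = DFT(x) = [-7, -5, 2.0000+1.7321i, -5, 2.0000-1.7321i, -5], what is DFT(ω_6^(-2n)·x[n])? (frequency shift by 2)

Modulation property: DFT(ω_6^(-2n)·x[n]) = X[(k-2) mod 6], so circularly shift X by 2 positions.

X[k-2] = [2.0000-1.7321i, -5, -7, -5, 2.0000+1.7321i, -5]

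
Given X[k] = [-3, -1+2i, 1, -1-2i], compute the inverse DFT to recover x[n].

x[n] = (1/4) Σ(k=0 to 3) X[k] · e^(2πikn/4)

Computing each x[n]:
x[0] = -1
x[1] = -2
x[2] = 0
x[3] = 0

x = [-1, -2, 0, 0]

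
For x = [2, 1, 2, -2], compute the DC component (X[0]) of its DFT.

X[0] = Σ(n=0 to 3) x[n] · ω_4^0 = Σ x[n]
= (2) + (1) + (2) + (-2)

X[0] = 3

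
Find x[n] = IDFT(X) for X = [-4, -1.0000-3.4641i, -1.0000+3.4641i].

x[n] = (1/3) Σ(k=0 to 2) X[k] · e^(2πikn/3)

Computing each x[n]:
x[0] = -2
x[1] = 1
x[2] = -3

x = [-2, 1, -3]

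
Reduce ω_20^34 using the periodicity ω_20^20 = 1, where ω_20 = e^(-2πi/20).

Since ω_20^20 = 1, powers reduce modulo 20.
34 mod 20 = 14
So ω_20^34 = ω_20^14 = e^(-2πi·14/20)

ω_20^34 = ω_20^14 = -0.3090+0.9511i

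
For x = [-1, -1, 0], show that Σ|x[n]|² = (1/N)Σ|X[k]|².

Time domain:
Σ|x[n]|² = |-1|² + |-1|² + |0|² = 2.0000

Frequency domain:
(1/3)Σ|X[k]|² = (1/3)(|-2|² + |-0.5000+0.8660i|² + |-0.5000-0.8660i|²) = (1/3)·6.0000 = 2.0000

Both sides agree, confirming Parseval's theorem.

Σ|x[n]|² = (1/N)Σ|X[k]|² = 2.0000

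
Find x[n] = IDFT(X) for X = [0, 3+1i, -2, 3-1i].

x[n] = (1/4) Σ(k=0 to 3) X[k] · e^(2πikn/4)

Computing each x[n]:
x[0] = 1
x[1] = 0
x[2] = -2
x[3] = 1

x = [1, 0, -2, 1]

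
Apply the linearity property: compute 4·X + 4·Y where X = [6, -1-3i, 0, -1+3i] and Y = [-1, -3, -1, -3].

By linearity: DFT(4x + 4y) = 4·DFT(x) + 4·DFT(y)
= 4·[6, -1-3i, 0, -1+3i] + 4·[-1, -3, -1, -3]

Computing element-wise:
Z[0] = 4·(6) + 4·(-1) = 20
Z[1] = 4·(-1-3i) + 4·(-3) = -16-12i
Z[2] = 4·(0) + 4·(-1) = -4
Z[3] = 4·(-1+3i) + 4·(-3) = -16+12i

DFT(4x + 4y) = 4·X + 4·Y = [20, -16-12i, -4, -16+12i]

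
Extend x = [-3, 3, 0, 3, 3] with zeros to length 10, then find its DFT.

Original 5-point DFT: [6, -3.5729+1.7634i, -6.9271-2.8532i, -6.9271+2.8532i, -3.5729-1.7634i]
Zero-padded 10-point DFT provides frequency interpolation.

DFT_10([x, 0, ...]) = [6, -3.9271-6.3799i, -3.5729+1.7634i, -0.5729-3.9430i, -6.9271-2.8532i, -6, -6.9271+2.8532i, -0.5729+3.9430i, -3.5729-1.7634i, -3.9271+6.3799i]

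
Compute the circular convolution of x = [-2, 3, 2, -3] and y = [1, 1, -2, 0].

(x ⊛ y)[n] = Σ(m=0 to 3) x[m] · y[(n-m) mod 4]

Computing each output sample:
(x ⊛ y)[0] = -9
(x ⊛ y)[1] = 7
(x ⊛ y)[2] = 9
(x ⊛ y)[3] = -7

x ⊛ y = [-9, 7, 9, -7]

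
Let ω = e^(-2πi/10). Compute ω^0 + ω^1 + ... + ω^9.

Sum of all nth roots of unity equals 0 for n > 1 (geometric series with r ≠ 1).

0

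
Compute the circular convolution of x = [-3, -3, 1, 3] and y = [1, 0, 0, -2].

(x ⊛ y)[n] = Σ(m=0 to 3) x[m] · y[(n-m) mod 4]

Computing each output sample:
(x ⊛ y)[0] = 3
(x ⊛ y)[1] = -5
(x ⊛ y)[2] = -5
(x ⊛ y)[3] = 9

x ⊛ y = [3, -5, -5, 9]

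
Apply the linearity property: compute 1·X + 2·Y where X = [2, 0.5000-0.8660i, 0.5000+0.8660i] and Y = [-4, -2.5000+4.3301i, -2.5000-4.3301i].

By linearity: DFT(1x + 2y) = 1·DFT(x) + 2·DFT(y)
= 1·[2, 0.5000-0.8660i, 0.5000+0.8660i] + 2·[-4, -2.5000+4.3301i, -2.5000-4.3301i]

Computing element-wise:
Z[0] = 1·(2) + 2·(-4) = -6
Z[1] = 1·(0.5000-0.8660i) + 2·(-2.5000+4.3301i) = -4.5000+7.7942i
Z[2] = 1·(0.5000+0.8660i) + 2·(-2.5000-4.3301i) = -4.5000-7.7942i

DFT(1x + 2y) = 1·X + 2·Y = [-6, -4.5000+7.7942i, -4.5000-7.7942i]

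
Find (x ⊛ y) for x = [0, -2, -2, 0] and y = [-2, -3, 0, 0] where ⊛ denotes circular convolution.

(x ⊛ y)[n] = Σ(m=0 to 3) x[m] · y[(n-m) mod 4]

Computing each output sample:
(x ⊛ y)[0] = 0
(x ⊛ y)[1] = 4
(x ⊛ y)[2] = 10
(x ⊛ y)[3] = 6

x ⊛ y = [0, 4, 10, 6]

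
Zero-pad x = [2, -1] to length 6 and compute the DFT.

Original 2-point DFT: [1, 3]
Zero-padded 6-point DFT provides frequency interpolation.

DFT_6([x, 0, ...]) = [1, 1.5000+0.8660i, 2.5000+0.8660i, 3, 2.5000-0.8660i, 1.5000-0.8660i]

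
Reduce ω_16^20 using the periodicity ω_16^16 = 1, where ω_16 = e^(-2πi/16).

Since ω_16^16 = 1, powers reduce modulo 16.
20 mod 16 = 4
So ω_16^20 = ω_16^4 = e^(-2πi·4/16)

ω_16^20 = ω_16^4 = -1i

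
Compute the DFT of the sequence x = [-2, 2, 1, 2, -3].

X[k] = Σ(n=0 to 4) x[n] · ω_5^(nk)
where ω_5 = e^(-2πi/5)

Computing each X[k]:
X[0] = 0
X[1] = -4.7361-4.1675i
X[2] = -0.2639-3.8900i
X[3] = -0.2639+3.8900i
X[4] = -4.7361+4.1675i

X = [0, -4.7361-4.1675i, -0.2639-3.8900i, -0.2639+3.8900i, -4.7361+4.1675i]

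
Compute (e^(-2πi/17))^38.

Since ω_17^17 = 1, powers reduce modulo 17.
38 mod 17 = 4
So ω_17^38 = ω_17^4 = e^(-2πi·4/17)

ω_17^38 = ω_17^4 = 0.0923-0.9957i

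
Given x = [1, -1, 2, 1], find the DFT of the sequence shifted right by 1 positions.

Time shift by 1: X_shifted[k] = ω_4^(1k) · X[k]
Shifted x = [1, 1, -1, 2]

DFT(x[n-1]) = [3, 2+1i, -3, 2-1i]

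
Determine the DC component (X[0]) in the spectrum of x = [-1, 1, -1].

X[0] = Σ(n=0 to 2) x[n] · ω_3^0 = Σ x[n]
= (-1) + (1) + (-1)

X[0] = -1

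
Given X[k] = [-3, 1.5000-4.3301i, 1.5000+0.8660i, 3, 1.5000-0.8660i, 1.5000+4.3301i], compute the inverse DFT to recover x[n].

x[n] = (1/6) Σ(k=0 to 5) X[k] · e^(2πikn/6)

Computing each x[n]:
x[0] = 1
x[1] = 0
x[2] = 1
x[3] = -1
x[4] = -2
x[5] = -2

x = [1, 0, 1, -1, -2, -2]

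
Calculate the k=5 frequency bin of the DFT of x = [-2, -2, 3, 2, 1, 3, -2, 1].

X[5] = Σ(n=0 to 7) x[n] · ω_8^(5n) where ω_8 = e^(-2πi/8)
= (-2)·ω_8^0 + (-2)·ω_8^5 + (3)·ω_8^10 + (2)·ω_8^15 + (1)·ω_8^20 + (3)·ω_8^25 + (-2)·ω_8^30 + (1)·ω_8^35

X[5] = 1.2426-7.8284i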